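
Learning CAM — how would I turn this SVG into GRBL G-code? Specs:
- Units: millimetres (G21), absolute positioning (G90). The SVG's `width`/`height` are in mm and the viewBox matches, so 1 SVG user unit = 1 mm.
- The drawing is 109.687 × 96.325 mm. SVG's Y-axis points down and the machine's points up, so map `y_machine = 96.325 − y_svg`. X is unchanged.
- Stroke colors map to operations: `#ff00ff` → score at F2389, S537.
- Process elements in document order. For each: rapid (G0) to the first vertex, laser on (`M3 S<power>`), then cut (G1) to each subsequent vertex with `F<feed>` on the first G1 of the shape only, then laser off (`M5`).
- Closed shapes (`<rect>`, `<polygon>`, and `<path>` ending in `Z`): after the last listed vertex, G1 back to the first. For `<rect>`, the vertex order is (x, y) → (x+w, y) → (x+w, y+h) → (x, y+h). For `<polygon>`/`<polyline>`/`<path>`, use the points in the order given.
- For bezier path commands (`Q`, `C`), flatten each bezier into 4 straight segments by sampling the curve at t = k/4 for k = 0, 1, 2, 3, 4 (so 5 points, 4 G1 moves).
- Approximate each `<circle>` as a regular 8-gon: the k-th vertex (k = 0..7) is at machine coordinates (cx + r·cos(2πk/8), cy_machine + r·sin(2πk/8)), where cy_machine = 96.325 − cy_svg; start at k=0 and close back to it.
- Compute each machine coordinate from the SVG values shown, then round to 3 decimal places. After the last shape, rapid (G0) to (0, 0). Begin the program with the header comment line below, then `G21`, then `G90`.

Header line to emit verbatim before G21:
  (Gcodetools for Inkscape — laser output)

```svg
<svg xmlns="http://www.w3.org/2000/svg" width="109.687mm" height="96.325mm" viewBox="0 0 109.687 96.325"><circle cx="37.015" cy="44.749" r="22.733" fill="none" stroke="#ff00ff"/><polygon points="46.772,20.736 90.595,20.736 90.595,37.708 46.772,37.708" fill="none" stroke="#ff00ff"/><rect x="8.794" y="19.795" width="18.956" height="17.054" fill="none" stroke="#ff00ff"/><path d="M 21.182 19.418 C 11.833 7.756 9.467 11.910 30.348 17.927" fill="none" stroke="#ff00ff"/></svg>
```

(Gcodetools for Inkscape — laser output)
G21
G90
G0 X59.748 Y51.576
M3 S537
G1 X53.090 Y67.651 F2389
G1 X37.015 Y74.309
G1 X20.940 Y67.651
G1 X14.282 Y51.576
G1 X20.940 Y35.501
G1 X37.015 Y28.843
G1 X53.090 Y35.501
G1 X59.748 Y51.576
M5
G0 X46.772 Y75.589
M3 S537
G1 X90.595 Y75.589 F2389
G1 X90.595 Y58.617
G1 X46.772 Y58.617
G1 X46.772 Y75.589
M5
G0 X8.794 Y76.530
M3 S537
G1 X27.750 Y76.530 F2389
G1 X27.750 Y59.476
G1 X8.794 Y59.476
G1 X8.794 Y76.530
M5
G0 X21.182 Y76.907
M3 S537
G1 X15.734 Y82.906 F2389
G1 X14.429 Y84.282
G1 X18.792 Y82.343
G1 X30.348 Y78.398
M5
G0 X0.000 Y0.000

Since the viewBox matches the mm dimensions, user units are millimetres directly. The only transform is the Y-flip y_m = 96.325 − y_svg.

Shape 1 is a circle drawn with `<circle>`. Its stroke #ff00ff means score at S537, F2389. After flipping Y the toolpath is (59.748,51.576) → (53.090,67.651) → (37.015,74.309) → (20.940,67.651) → (14.282,51.576) → (20.940,35.501) → (37.015,28.843) → (53.090,35.501) → (59.748,51.576), returning to the start.

Shape 2 is a rectangle drawn with `<polygon>`. Its stroke #ff00ff means score at S537, F2389. After flipping Y the toolpath is (46.772,75.589) → (90.595,75.589) → (90.595,58.617) → (46.772,58.617) → (46.772,75.589), returning to the start.

Shape 3 is a rectangle drawn with `<rect>`. Its stroke #ff00ff means score at S537, F2389. After flipping Y the toolpath is (8.794,76.530) → (27.750,76.530) → (27.750,59.476) → (8.794,59.476) → (8.794,76.530), returning to the start.

Shape 4 is a cubic bezier drawn with `<path>`. Its stroke #ff00ff means score at S537, F2389. After flipping Y the toolpath is (21.182,76.907) → (15.734,82.906) → (14.429,84.282) → (18.792,82.343) → (30.348,78.398).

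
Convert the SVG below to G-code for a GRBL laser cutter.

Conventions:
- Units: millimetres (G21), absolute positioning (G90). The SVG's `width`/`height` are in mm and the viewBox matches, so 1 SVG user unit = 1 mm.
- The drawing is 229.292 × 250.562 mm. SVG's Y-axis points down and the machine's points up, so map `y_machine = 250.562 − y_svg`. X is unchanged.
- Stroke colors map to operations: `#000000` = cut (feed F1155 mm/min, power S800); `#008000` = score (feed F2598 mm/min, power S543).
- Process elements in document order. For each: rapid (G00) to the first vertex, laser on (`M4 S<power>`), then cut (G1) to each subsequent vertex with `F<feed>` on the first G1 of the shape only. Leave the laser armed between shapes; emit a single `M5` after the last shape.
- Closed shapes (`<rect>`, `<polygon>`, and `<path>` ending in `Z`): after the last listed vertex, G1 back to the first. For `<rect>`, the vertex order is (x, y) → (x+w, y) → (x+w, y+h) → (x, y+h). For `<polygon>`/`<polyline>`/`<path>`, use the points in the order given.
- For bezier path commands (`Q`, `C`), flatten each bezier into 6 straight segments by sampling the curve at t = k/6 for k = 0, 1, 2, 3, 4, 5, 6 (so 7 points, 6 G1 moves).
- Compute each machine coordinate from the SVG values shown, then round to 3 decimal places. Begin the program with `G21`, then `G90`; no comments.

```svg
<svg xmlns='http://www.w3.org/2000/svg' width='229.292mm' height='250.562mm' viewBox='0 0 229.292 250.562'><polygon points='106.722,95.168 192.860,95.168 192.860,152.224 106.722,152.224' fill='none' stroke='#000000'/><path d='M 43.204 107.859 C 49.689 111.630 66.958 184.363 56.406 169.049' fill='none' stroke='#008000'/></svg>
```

viewBox `0 0 229.292 250.562` with mm width/height → 1 unit = 1 mm. Flip: y_m = 250.562 − y_svg.

**Shape 1** — `<polygon>` rectangle, stroke `#000000` → cut (S800, F1155). Machine vertices: (106.722,155.394) → (192.860,155.394) → (192.860,98.338) → (106.722,98.338) → (106.722,155.394). Closed: final G1 returns to the first vertex.

**Shape 2** — `<path>` cubic bezier, stroke `#008000` → score (S543, F2598). Control points (SVG): P0=(43.204,107.859), P1=(49.689,111.630), P2=(66.958,184.363), P3=(56.406,169.049); sampled at t=k/6. Machine vertices: (43.204,142.703) → (47.166,135.798) → (51.854,121.760) → (56.194,104.951) → (59.114,89.733) → (59.542,80.466) → (56.406,81.513). Open path.

G21
G90
G00 X106.722 Y155.394
M4 S800
G1 X192.860 Y155.394 F1155
G1 X192.860 Y98.338
G1 X106.722 Y98.338
G1 X106.722 Y155.394
G00 X43.204 Y142.703
M4 S543
G1 X47.166 Y135.798 F2598
G1 X51.854 Y121.760
G1 X56.194 Y104.951
G1 X59.114 Y89.733
G1 X59.542 Y80.466
G1 X56.406 Y81.513
M5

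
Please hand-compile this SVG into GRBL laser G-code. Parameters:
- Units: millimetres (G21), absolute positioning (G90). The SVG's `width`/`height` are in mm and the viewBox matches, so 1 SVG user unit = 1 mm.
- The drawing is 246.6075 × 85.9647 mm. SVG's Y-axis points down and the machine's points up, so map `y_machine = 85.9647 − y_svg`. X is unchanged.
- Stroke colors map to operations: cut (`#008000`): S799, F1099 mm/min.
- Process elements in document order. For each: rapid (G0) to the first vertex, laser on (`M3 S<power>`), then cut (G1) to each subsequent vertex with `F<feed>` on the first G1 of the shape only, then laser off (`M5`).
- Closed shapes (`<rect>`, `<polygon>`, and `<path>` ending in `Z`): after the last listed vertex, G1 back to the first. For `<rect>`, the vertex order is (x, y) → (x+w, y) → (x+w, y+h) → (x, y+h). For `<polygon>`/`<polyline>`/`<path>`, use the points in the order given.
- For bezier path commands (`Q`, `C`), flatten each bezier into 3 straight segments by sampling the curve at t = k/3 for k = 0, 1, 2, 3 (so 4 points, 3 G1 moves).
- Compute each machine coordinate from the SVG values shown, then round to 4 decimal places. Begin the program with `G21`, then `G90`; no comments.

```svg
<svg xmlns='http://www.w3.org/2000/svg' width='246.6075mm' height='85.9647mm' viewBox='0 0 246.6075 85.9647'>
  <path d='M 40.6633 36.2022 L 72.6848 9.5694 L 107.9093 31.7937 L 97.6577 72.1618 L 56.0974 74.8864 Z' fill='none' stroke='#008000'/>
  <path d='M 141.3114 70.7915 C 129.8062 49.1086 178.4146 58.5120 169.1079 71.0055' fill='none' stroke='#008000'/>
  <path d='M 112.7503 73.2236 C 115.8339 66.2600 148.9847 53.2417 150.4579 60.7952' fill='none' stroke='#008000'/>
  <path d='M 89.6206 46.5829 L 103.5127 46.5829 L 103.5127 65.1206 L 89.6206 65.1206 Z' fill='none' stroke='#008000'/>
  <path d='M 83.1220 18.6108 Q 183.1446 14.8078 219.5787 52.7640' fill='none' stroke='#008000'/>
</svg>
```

viewBox `0 0 246.6075 85.9647` with mm width/height → 1 unit = 1 mm. Flip: y_m = 85.9647 − y_svg.

**Shape 1** — `<path>` regular polygon, stroke `#008000` → cut (S799, F1099). Machine vertices: (40.6633,49.7625) → (72.6848,76.3953) → (107.9093,54.1710) → (97.6577,13.8029) → (56.0974,11.0783) → (40.6633,49.7625). Closed: final G1 returns to the first vertex.

**Shape 2** — `<path>` cubic bezier, stroke `#008000` → cut (S799, F1099). Control points (SVG): P0=(141.3114,70.7915), P1=(129.8062,49.1086), P2=(178.4146,58.5120), P3=(169.1079,71.0055); sampled at t=k/3. Machine vertices: (141.3114,15.1732) → (145.4726,27.5309) → (163.4810,25.3858) → (169.1079,14.9592). Open path.

**Shape 3** — `<path>` cubic bezier, stroke `#008000` → cut (S799, F1099). Control points (SVG): P0=(112.7503,73.2236), P1=(115.8339,66.2600), P2=(148.9847,53.2417), P3=(150.4579,60.7952); sampled at t=k/3. Machine vertices: (112.7503,12.7411) → (123.5695,20.7368) → (140.7123,26.8519) → (150.4579,25.1695). Open path.

**Shape 4** — `<path>` rectangle, stroke `#008000` → cut (S799, F1099). Machine vertices: (89.6206,39.3818) → (103.5127,39.3818) → (103.5127,20.8441) → (89.6206,20.8441) → (89.6206,39.3818). Closed: final G1 returns to the first vertex.

**Shape 5** — `<path>` quadratic bezier, stroke `#008000` → cut (S799, F1099). Control points (SVG): P0=(83.1220,18.6108), P1=(183.1446,14.8078), P2=(219.5787,52.7640); sampled at t=k/3. Machine vertices: (83.1220,67.3539) → (142.7383,65.2493) → (188.2239,53.8649) → (219.5787,33.2007). Open path.

G21
G90
G0 X40.6633 Y49.7625
M3 S799
G1 X72.6848 Y76.3953 F1099
G1 X107.9093 Y54.1710
G1 X97.6577 Y13.8029
G1 X56.0974 Y11.0783
G1 X40.6633 Y49.7625
M5
G0 X141.3114 Y15.1732
M3 S799
G1 X145.4726 Y27.5309 F1099
G1 X163.4810 Y25.3858
G1 X169.1079 Y14.9592
M5
G0 X112.7503 Y12.7411
M3 S799
G1 X123.5695 Y20.7368 F1099
G1 X140.7123 Y26.8519
G1 X150.4579 Y25.1695
M5
G0 X89.6206 Y39.3818
M3 S799
G1 X103.5127 Y39.3818 F1099
G1 X103.5127 Y20.8441
G1 X89.6206 Y20.8441
G1 X89.6206 Y39.3818
M5
G0 X83.1220 Y67.3539
M3 S799
G1 X142.7383 Y65.2493 F1099
G1 X188.2239 Y53.8649
G1 X219.5787 Y33.2007
M5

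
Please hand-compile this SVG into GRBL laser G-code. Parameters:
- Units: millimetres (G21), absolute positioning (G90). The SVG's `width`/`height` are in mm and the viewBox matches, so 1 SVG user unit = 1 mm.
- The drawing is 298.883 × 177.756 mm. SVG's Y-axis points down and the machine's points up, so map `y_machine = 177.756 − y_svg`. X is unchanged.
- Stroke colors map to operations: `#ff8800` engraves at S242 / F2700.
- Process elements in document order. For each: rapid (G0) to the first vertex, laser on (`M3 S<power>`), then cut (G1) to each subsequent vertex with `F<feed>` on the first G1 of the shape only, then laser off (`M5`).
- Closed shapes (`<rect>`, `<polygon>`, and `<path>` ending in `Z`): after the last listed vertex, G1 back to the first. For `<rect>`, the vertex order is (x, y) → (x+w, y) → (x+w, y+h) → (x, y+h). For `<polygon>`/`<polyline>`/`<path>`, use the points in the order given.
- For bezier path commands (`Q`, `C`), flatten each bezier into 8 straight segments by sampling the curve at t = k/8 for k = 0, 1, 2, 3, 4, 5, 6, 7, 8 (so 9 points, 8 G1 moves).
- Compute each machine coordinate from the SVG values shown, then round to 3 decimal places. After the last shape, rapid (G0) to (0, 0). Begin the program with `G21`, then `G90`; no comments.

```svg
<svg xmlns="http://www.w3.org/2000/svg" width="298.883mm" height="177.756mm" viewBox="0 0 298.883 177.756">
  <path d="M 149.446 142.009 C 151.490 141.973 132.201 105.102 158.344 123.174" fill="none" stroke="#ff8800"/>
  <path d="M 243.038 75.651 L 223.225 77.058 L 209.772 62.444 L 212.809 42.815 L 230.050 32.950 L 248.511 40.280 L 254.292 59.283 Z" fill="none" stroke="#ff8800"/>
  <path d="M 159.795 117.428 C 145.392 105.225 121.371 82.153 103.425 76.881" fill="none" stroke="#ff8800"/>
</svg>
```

viewBox `0 0 298.883 177.756` with mm width/height → 1 unit = 1 mm. Flip: y_m = 177.756 − y_svg.

**Shape 1** — `<path>` cubic bezier, stroke `#ff8800` → engrave (S242, F2700). Control points (SVG): P0=(149.446,142.009), P1=(151.490,141.973), P2=(132.201,105.102), P3=(158.344,123.174); sampled at t=k/8. Machine vertices: (149.446,35.747) → (149.343,37.308) → (148.022,41.247) → (146.266,46.487) → (144.858,51.955) → (144.579,56.574) → (146.212,59.268) → (150.540,58.963) → (158.344,54.582). Open path.

**Shape 2** — `<path>` regular polygon, stroke `#ff8800` → engrave (S242, F2700). Machine vertices: (243.038,102.105) → (223.225,100.698) → (209.772,115.312) → (212.809,134.941) → (230.050,144.806) → (248.511,137.476) → (254.292,118.473) → (243.038,102.105). Closed: final G1 returns to the first vertex.

**Shape 3** — `<path>` cubic bezier, stroke `#ff8800` → engrave (S242, F2700). Control points (SVG): P0=(159.795,117.428), P1=(145.392,105.225), P2=(121.371,82.153), P3=(103.425,76.881); sampled at t=k/8. Machine vertices: (159.795,60.328) → (153.974,65.358) → (147.435,71.070) → (140.362,77.130) → (132.939,83.201) → (125.350,88.946) → (117.778,94.031) → (110.409,98.120) → (103.425,100.875). Open path.

G21
G90
G0 X149.446 Y35.747
M3 S242
G1 X149.343 Y37.308 F2700
G1 X148.022 Y41.247
G1 X146.266 Y46.487
G1 X144.858 Y51.955
G1 X144.579 Y56.574
G1 X146.212 Y59.268
G1 X150.540 Y58.963
G1 X158.344 Y54.582
M5
G0 X243.038 Y102.105
M3 S242
G1 X223.225 Y100.698 F2700
G1 X209.772 Y115.312
G1 X212.809 Y134.941
G1 X230.050 Y144.806
G1 X248.511 Y137.476
G1 X254.292 Y118.473
G1 X243.038 Y102.105
M5
G0 X159.795 Y60.328
M3 S242
G1 X153.974 Y65.358 F2700
G1 X147.435 Y71.070
G1 X140.362 Y77.130
G1 X132.939 Y83.201
G1 X125.350 Y88.946
G1 X117.778 Y94.031
G1 X110.409 Y98.120
G1 X103.425 Y100.875
M5
G0 X0.000 Y0.000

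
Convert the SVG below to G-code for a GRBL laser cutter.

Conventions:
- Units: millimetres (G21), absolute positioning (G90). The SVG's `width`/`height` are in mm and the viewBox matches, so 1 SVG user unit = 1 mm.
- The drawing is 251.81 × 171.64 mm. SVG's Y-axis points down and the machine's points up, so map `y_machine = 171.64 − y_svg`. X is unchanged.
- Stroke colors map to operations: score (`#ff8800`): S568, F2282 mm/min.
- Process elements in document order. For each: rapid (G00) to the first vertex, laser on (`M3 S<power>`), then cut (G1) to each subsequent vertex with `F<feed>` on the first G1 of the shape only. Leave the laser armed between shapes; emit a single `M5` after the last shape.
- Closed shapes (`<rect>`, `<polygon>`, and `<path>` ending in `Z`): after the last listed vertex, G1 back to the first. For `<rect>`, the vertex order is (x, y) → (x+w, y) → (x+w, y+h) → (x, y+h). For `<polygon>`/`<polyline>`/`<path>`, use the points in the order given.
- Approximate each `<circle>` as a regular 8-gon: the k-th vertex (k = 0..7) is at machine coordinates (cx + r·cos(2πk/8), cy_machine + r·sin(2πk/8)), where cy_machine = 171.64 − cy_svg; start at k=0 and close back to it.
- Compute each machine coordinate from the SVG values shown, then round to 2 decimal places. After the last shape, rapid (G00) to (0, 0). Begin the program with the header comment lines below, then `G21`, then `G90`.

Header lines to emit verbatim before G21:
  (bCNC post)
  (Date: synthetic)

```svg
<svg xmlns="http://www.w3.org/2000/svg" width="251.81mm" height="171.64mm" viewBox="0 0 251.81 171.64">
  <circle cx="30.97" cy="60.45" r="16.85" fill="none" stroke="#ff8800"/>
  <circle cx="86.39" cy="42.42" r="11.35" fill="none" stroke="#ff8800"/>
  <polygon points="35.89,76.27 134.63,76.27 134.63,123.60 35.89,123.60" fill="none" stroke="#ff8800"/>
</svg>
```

viewBox `0 0 251.81 171.64` with mm width/height → 1 unit = 1 mm. Flip: y_m = 171.64 − y_svg.

**Shape 1** — `<circle>` circle, stroke `#ff8800` → score (S568, F2282). Machine vertices: (47.82,111.19) → (42.88,123.10) → (30.97,128.04) → (19.06,123.10) → (14.12,111.19) → (19.06,99.28) → (30.97,94.34) → (42.88,99.28) → (47.82,111.19). Closed: final G1 returns to the first vertex.

**Shape 2** — `<circle>` circle, stroke `#ff8800` → score (S568, F2282). Machine vertices: (97.74,129.22) → (94.42,137.25) → (86.39,140.57) → (78.36,137.25) → (75.04,129.22) → (78.36,121.19) → (86.39,117.87) → (94.42,121.19) → (97.74,129.22). Closed: final G1 returns to the first vertex.

**Shape 3** — `<polygon>` rectangle, stroke `#ff8800` → score (S568, F2282). Machine vertices: (35.89,95.37) → (134.63,95.37) → (134.63,48.04) → (35.89,48.04) → (35.89,95.37). Closed: final G1 returns to the first vertex.

(bCNC post)
(Date: synthetic)
G21
G90
G00 X47.82 Y111.19
M3 S568
G1 X42.88 Y123.10 F2282
G1 X30.97 Y128.04
G1 X19.06 Y123.10
G1 X14.12 Y111.19
G1 X19.06 Y99.28
G1 X30.97 Y94.34
G1 X42.88 Y99.28
G1 X47.82 Y111.19
G00 X97.74 Y129.22
M3 S568
G1 X94.42 Y137.25 F2282
G1 X86.39 Y140.57
G1 X78.36 Y137.25
G1 X75.04 Y129.22
G1 X78.36 Y121.19
G1 X86.39 Y117.87
G1 X94.42 Y121.19
G1 X97.74 Y129.22
G00 X35.89 Y95.37
M3 S568
G1 X134.63 Y95.37 F2282
G1 X134.63 Y48.04
G1 X35.89 Y48.04
G1 X35.89 Y95.37
M5
G00 X0.00 Y0.00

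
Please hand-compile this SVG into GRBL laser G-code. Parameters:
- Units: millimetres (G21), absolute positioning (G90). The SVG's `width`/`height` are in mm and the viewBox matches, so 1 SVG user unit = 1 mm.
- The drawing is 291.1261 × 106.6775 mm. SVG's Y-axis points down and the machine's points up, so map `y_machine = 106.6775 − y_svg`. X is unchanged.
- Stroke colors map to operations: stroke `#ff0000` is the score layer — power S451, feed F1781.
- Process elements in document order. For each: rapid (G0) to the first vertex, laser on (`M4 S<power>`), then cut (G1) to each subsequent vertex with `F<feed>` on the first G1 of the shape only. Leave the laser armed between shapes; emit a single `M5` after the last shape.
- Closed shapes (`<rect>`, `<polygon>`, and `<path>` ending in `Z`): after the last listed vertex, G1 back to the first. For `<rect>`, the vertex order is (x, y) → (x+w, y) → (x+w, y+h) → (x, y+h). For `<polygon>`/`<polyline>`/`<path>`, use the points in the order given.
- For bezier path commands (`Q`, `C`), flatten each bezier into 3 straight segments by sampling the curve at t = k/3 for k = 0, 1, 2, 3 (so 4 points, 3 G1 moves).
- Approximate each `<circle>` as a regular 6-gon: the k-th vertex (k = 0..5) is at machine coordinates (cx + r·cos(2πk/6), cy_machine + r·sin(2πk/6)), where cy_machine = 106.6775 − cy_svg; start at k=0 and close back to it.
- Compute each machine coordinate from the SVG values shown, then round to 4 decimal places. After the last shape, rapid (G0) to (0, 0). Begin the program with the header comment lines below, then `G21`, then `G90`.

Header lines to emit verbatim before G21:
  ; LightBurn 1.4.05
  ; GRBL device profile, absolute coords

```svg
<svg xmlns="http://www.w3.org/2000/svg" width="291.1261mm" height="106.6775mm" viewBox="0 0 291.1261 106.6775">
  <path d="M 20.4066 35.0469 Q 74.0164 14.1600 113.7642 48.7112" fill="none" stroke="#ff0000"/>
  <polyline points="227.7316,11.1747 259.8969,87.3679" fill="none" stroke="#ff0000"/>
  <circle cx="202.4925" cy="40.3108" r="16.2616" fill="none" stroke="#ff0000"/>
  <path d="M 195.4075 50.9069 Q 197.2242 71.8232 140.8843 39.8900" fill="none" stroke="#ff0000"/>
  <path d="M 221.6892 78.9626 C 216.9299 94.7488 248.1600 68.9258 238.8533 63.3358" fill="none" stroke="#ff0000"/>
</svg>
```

; LightBurn 1.4.05
; GRBL device profile, absolute coords
G21
G90
G0 X20.4066 Y71.6306
M4 S451
G1 X54.6062 Y79.3954 F1781
G1 X85.7254 Y74.8406
G1 X113.7642 Y57.9663
G0 X227.7316 Y95.5028
M4 S451
G1 X259.8969 Y19.3096 F1781
G0 X218.7541 Y66.3667
M4 S451
G1 X210.6233 Y80.4497 F1781
G1 X194.3617 Y80.4497
G1 X186.2309 Y66.3667
G1 X194.3617 Y52.2837
G1 X210.6233 Y52.2837
G1 X218.7541 Y66.3667
G0 X195.4075 Y55.7706
M4 S451
G1 X190.1568 Y47.6986 F1781
G1 X171.9824 Y51.3709
G1 X140.8843 Y66.7875
G0 X221.6892 Y27.7149
M4 S451
G1 X226.0921 Y23.5080 F1781
G1 X237.4820 Y33.2978
G1 X238.8533 Y43.3417
M5
G0 X0.0000 Y0.0000

viewBox `0 0 291.1261 106.6775` with mm width/height → 1 unit = 1 mm. Flip: y_m = 106.6775 − y_svg.

**Shape 1** — `<path>` quadratic bezier, stroke `#ff0000` → score (S451, F1781). Control points (SVG): P0=(20.4066,35.0469), P1=(74.0164,14.1600), P2=(113.7642,48.7112); sampled at t=k/3. Machine vertices: (20.4066,71.6306) → (54.6062,79.3954) → (85.7254,74.8406) → (113.7642,57.9663). Open path.

**Shape 2** — `<polyline>` line segment, stroke `#ff0000` → score (S451, F1781). Machine vertices: (227.7316,95.5028) → (259.8969,19.3096). Open path.

**Shape 3** — `<circle>` circle, stroke `#ff0000` → score (S451, F1781). Machine vertices: (218.7541,66.3667) → (210.6233,80.4497) → (194.3617,80.4497) → (186.2309,66.3667) → (194.3617,52.2837) → (210.6233,52.2837) → (218.7541,66.3667). Closed: final G1 returns to the first vertex.

**Shape 4** — `<path>` quadratic bezier, stroke `#ff0000` → score (S451, F1781). Control points (SVG): P0=(195.4075,50.9069), P1=(197.2242,71.8232), P2=(140.8843,39.8900); sampled at t=k/3. Machine vertices: (195.4075,55.7706) → (190.1568,47.6986) → (171.9824,51.3709) → (140.8843,66.7875). Open path.

**Shape 5** — `<path>` cubic bezier, stroke `#ff0000` → score (S451, F1781). Control points (SVG): P0=(221.6892,78.9626), P1=(216.9299,94.7488), P2=(248.1600,68.9258), P3=(238.8533,63.3358); sampled at t=k/3. Machine vertices: (221.6892,27.7149) → (226.0921,23.5080) → (237.4820,33.2978) → (238.8533,43.3417). Open path.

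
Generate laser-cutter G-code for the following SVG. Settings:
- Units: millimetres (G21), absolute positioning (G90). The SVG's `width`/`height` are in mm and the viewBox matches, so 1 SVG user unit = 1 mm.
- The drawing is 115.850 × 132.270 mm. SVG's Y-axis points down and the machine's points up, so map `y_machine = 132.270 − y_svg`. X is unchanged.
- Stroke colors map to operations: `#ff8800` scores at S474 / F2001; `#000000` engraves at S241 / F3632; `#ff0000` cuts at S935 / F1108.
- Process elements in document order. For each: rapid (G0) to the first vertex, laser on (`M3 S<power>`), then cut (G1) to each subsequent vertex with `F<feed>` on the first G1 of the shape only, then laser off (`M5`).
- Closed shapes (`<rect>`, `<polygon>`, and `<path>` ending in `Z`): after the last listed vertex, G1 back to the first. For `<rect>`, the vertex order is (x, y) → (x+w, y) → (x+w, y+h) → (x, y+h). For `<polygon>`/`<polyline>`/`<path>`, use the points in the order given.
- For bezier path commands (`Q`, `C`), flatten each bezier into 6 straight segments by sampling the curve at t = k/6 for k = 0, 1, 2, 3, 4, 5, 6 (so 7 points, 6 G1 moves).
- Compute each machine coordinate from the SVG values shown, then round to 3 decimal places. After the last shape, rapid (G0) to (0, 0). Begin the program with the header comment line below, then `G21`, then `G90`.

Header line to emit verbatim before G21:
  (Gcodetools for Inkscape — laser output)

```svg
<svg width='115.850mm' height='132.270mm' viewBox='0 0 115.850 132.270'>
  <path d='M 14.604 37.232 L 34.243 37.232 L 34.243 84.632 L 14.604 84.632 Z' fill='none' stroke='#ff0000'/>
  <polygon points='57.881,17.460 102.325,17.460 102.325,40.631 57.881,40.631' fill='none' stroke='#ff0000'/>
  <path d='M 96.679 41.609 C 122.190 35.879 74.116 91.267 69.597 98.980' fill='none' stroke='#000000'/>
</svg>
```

(Gcodetools for Inkscape — laser output)
G21
G90
G0 X14.604 Y95.038
M3 S935
G1 X34.243 Y95.038 F1108
G1 X34.243 Y47.638
G1 X14.604 Y47.638
G1 X14.604 Y95.038
M5
G0 X57.881 Y114.810
M3 S935
G1 X102.325 Y114.810 F1108
G1 X102.325 Y91.639
G1 X57.881 Y91.639
G1 X57.881 Y114.810
M5
G0 X96.679 Y90.661
M3 S241
G1 X103.845 Y88.937 F3632
G1 X102.000 Y80.048
G1 X94.399 Y67.017
G1 X84.296 Y52.865
G1 X74.944 Y40.616
G1 X69.597 Y33.290
M5
G0 X0.000 Y0.000

1 u = 1 mm; y_m = 132.270 − y.

[1] `<path>` rectangle, #ff0000→cut S935 F1108: (14.604,95.038) → (34.243,95.038) → (34.243,47.638) → (14.604,47.638) → (14.604,95.038) (closed)

[2] `<polygon>` rectangle, #ff0000→cut S935 F1108: (57.881,114.810) → (102.325,114.810) → (102.325,91.639) → (57.881,91.639) → (57.881,114.810) (closed)

[3] `<path>` cubic bezier, #000000→engrave S241 F3632: (96.679,90.661) → (103.845,88.937) → (102.000,80.048) → (94.399,67.017) → (84.296,52.865) → (74.944,40.616) → (69.597,33.290)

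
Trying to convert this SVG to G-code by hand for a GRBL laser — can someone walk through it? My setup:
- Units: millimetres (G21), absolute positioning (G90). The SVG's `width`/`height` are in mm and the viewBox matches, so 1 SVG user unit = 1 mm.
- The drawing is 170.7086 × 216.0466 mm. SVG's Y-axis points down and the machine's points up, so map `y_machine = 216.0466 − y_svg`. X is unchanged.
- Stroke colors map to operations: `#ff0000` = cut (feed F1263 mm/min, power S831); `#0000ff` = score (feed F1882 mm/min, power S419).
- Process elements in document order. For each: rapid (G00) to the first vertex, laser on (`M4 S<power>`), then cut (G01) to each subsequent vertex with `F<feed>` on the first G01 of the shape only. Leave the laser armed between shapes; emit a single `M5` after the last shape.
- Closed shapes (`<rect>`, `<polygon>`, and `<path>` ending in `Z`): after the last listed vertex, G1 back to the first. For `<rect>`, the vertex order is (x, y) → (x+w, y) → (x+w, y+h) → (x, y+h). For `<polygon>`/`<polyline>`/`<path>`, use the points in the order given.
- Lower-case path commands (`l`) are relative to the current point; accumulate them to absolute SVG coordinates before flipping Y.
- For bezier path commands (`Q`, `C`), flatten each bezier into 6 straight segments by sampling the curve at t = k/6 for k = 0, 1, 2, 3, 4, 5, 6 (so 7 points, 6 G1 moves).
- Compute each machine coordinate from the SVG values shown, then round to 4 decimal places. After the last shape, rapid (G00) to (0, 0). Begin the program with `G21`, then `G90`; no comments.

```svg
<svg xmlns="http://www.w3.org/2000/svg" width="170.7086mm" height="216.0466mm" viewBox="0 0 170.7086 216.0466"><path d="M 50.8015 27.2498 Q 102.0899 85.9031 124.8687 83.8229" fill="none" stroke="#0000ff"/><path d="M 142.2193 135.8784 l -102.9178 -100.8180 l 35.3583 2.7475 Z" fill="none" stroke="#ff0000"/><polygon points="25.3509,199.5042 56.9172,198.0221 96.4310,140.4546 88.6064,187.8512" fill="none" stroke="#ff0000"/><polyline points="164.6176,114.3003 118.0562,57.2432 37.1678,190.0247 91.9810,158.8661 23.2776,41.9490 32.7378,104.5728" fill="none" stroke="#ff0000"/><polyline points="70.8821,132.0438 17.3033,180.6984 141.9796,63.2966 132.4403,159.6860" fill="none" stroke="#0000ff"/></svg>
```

viewBox `0 0 170.7086 216.0466` with mm width/height → 1 unit = 1 mm. Flip: y_m = 216.0466 − y_svg.

**Shape 1** — `<path>` quadratic bezier, stroke `#0000ff` → score (S419, F1882). Control points (SVG): P0=(50.8015,27.2498), P1=(102.0899,85.9031), P2=(124.8687,83.8229); sampled at t=k/6. Machine vertices: (50.8015,188.7968) → (67.1057,170.9327) → (81.8260,156.4428) → (94.9625,145.3269) → (106.5151,137.5851) → (116.4838,133.2173) → (124.8687,132.2237). Open path.

**Shape 2** — `<path>` closed polygon, stroke `#ff0000` → cut (S831, F1263). Machine vertices: (142.2193,80.1682) → (39.3015,180.9862) → (74.6598,178.2387) → (142.2193,80.1682). Closed: final G1 returns to the first vertex.

**Shape 3** — `<polygon>` closed polygon, stroke `#ff0000` → cut (S831, F1263). Machine vertices: (25.3509,16.5424) → (56.9172,18.0245) → (96.4310,75.5920) → (88.6064,28.1954) → (25.3509,16.5424). Closed: final G1 returns to the first vertex.

**Shape 4** — `<polyline>` open polyline, stroke `#ff0000` → cut (S831, F1263). Machine vertices: (164.6176,101.7463) → (118.0562,158.8034) → (37.1678,26.0219) → (91.9810,57.1805) → (23.2776,174.0976) → (32.7378,111.4738). Open path.

**Shape 5** — `<polyline>` open polyline, stroke `#0000ff` → score (S419, F1882). Machine vertices: (70.8821,84.0028) → (17.3033,35.3482) → (141.9796,152.7500) → (132.4403,56.3606). Open path.

G21
G90
G00 X50.8015 Y188.7968
M4 S419
G01 X67.1057 Y170.9327 F1882
G01 X81.8260 Y156.4428
G01 X94.9625 Y145.3269
G01 X106.5151 Y137.5851
G01 X116.4838 Y133.2173
G01 X124.8687 Y132.2237
G00 X142.2193 Y80.1682
M4 S831
G01 X39.3015 Y180.9862 F1263
G01 X74.6598 Y178.2387
G01 X142.2193 Y80.1682
G00 X25.3509 Y16.5424
M4 S831
G01 X56.9172 Y18.0245 F1263
G01 X96.4310 Y75.5920
G01 X88.6064 Y28.1954
G01 X25.3509 Y16.5424
G00 X164.6176 Y101.7463
M4 S831
G01 X118.0562 Y158.8034 F1263
G01 X37.1678 Y26.0219
G01 X91.9810 Y57.1805
G01 X23.2776 Y174.0976
G01 X32.7378 Y111.4738
G00 X70.8821 Y84.0028
M4 S419
G01 X17.3033 Y35.3482 F1882
G01 X141.9796 Y152.7500
G01 X132.4403 Y56.3606
M5
G00 X0.0000 Y0.0000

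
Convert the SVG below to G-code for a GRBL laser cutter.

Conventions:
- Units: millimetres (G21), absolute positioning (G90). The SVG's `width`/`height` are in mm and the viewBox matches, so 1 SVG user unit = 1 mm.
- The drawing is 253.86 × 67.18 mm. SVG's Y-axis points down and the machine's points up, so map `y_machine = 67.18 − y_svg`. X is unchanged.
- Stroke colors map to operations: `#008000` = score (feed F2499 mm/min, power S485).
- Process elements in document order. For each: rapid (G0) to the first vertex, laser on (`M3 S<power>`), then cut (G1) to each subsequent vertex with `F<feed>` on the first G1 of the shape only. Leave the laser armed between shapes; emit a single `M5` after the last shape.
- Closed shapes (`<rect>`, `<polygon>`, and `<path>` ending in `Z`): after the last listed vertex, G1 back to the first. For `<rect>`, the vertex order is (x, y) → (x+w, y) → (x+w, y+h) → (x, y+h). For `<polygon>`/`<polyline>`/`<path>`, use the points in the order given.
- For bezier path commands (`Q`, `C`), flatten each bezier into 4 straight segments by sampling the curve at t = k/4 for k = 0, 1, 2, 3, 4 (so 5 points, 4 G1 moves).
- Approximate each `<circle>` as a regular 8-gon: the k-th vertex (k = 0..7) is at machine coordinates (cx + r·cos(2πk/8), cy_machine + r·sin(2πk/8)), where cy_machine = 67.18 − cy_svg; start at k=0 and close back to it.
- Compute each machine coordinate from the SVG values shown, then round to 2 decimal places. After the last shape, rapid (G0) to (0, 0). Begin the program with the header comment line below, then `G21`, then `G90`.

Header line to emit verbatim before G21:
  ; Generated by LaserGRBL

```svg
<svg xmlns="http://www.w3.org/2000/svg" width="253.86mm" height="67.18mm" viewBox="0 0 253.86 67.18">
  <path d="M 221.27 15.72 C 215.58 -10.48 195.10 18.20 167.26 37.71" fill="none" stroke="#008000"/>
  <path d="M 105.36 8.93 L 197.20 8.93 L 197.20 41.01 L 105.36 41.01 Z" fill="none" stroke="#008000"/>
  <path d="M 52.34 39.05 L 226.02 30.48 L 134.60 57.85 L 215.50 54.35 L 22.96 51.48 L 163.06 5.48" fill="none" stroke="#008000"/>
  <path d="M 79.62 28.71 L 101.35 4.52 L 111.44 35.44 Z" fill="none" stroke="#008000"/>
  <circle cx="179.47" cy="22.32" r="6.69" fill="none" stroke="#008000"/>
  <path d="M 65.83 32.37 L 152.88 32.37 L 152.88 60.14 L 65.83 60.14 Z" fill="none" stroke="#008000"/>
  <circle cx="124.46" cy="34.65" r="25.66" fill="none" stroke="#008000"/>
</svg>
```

Since the viewBox matches the mm dimensions, user units are millimetres directly. The only transform is the Y-flip y_m = 67.18 − y_svg.

Shape 1 is a cubic bezier drawn with `<path>`. Its stroke #008000 means score at S485, F2499. After flipping Y the toolpath is (221.27,51.46) → (214.35,61.82) → (202.57,57.61) → (186.64,44.82) → (167.26,29.47).

Shape 2 is a rectangle drawn with `<path>`. Its stroke #008000 means score at S485, F2499. After flipping Y the toolpath is (105.36,58.25) → (197.20,58.25) → (197.20,26.17) → (105.36,26.17) → (105.36,58.25), returning to the start.

Shape 3 is a open polyline drawn with `<path>`. Its stroke #008000 means score at S485, F2499. After flipping Y the toolpath is (52.34,28.13) → (226.02,36.70) → (134.60,9.33) → (215.50,12.83) → (22.96,15.70) → (163.06,61.70).

Shape 4 is a regular polygon drawn with `<path>`. Its stroke #008000 means score at S485, F2499. After flipping Y the toolpath is (79.62,38.47) → (101.35,62.66) → (111.44,31.74) → (79.62,38.47), returning to the start.

Shape 5 is a circle drawn with `<circle>`. Its stroke #008000 means score at S485, F2499. After flipping Y the toolpath is (186.16,44.86) → (184.20,49.59) → (179.47,51.55) → (174.74,49.59) → (172.78,44.86) → (174.74,40.13) → (179.47,38.17) → (184.20,40.13) → (186.16,44.86), returning to the start.

Shape 6 is a rectangle drawn with `<path>`. Its stroke #008000 means score at S485, F2499. After flipping Y the toolpath is (65.83,34.81) → (152.88,34.81) → (152.88,7.04) → (65.83,7.04) → (65.83,34.81), returning to the start.

Shape 7 is a circle drawn with `<circle>`. Its stroke #008000 means score at S485, F2499. After flipping Y the toolpath is (150.12,32.53) → (142.60,50.67) → (124.46,58.19) → (106.32,50.67) → (98.80,32.53) → (106.32,14.39) → (124.46,6.87) → (142.60,14.39) → (150.12,32.53), returning to the start.

; Generated by LaserGRBL
G21
G90
G0 X221.27 Y51.46
M3 S485
G1 X214.35 Y61.82 F2499
G1 X202.57 Y57.61
G1 X186.64 Y44.82
G1 X167.26 Y29.47
G0 X105.36 Y58.25
M3 S485
G1 X197.20 Y58.25 F2499
G1 X197.20 Y26.17
G1 X105.36 Y26.17
G1 X105.36 Y58.25
G0 X52.34 Y28.13
M3 S485
G1 X226.02 Y36.70 F2499
G1 X134.60 Y9.33
G1 X215.50 Y12.83
G1 X22.96 Y15.70
G1 X163.06 Y61.70
G0 X79.62 Y38.47
M3 S485
G1 X101.35 Y62.66 F2499
G1 X111.44 Y31.74
G1 X79.62 Y38.47
G0 X186.16 Y44.86
M3 S485
G1 X184.20 Y49.59 F2499
G1 X179.47 Y51.55
G1 X174.74 Y49.59
G1 X172.78 Y44.86
G1 X174.74 Y40.13
G1 X179.47 Y38.17
G1 X184.20 Y40.13
G1 X186.16 Y44.86
G0 X65.83 Y34.81
M3 S485
G1 X152.88 Y34.81 F2499
G1 X152.88 Y7.04
G1 X65.83 Y7.04
G1 X65.83 Y34.81
G0 X150.12 Y32.53
M3 S485
G1 X142.60 Y50.67 F2499
G1 X124.46 Y58.19
G1 X106.32 Y50.67
G1 X98.80 Y32.53
G1 X106.32 Y14.39
G1 X124.46 Y6.87
G1 X142.60 Y14.39
G1 X150.12 Y32.53
M5
G0 X0.00 Y0.00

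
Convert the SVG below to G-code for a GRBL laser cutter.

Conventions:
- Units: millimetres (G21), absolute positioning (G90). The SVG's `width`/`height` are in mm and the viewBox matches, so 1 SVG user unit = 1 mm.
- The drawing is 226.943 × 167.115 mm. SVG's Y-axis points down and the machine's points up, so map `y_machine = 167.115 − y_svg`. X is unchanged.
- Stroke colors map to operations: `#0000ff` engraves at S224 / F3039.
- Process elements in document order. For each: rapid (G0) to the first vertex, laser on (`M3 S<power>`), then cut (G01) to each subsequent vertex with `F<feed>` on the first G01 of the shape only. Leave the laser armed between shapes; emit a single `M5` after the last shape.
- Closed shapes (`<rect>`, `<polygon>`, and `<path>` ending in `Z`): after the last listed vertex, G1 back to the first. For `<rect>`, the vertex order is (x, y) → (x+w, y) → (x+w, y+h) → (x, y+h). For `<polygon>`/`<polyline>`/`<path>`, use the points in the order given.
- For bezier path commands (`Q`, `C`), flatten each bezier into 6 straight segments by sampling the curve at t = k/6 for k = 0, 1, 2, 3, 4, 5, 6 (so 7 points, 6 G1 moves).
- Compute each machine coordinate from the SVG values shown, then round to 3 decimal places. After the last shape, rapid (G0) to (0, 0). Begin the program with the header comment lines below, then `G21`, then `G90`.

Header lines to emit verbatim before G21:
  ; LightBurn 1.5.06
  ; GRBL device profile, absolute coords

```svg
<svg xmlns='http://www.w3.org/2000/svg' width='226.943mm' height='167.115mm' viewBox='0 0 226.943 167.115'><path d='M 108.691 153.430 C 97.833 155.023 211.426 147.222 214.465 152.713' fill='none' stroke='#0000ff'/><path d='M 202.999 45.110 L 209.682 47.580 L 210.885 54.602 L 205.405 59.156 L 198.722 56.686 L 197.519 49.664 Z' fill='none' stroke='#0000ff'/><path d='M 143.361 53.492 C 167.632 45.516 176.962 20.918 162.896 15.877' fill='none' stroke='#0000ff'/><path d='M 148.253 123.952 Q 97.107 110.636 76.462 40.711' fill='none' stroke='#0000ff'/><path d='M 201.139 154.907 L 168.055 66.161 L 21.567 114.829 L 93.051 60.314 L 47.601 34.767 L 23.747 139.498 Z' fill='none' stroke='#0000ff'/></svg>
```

; LightBurn 1.5.06
; GRBL device profile, absolute coords
G21
G90
G0 X108.691 Y13.685
M3 S224
G01 X112.545 Y13.566 F3039
G01 X130.613 Y14.383
G01 X156.367 Y15.505
G01 X183.279 Y16.303
G01 X204.821 Y16.145
G01 X214.465 Y14.402
G0 X202.999 Y122.005
M3 S224
G01 X209.682 Y119.535 F3039
G01 X210.885 Y112.513
G01 X205.405 Y107.959
G01 X198.722 Y110.429
G01 X197.519 Y117.451
G01 X202.999 Y122.005
G0 X143.361 Y113.623
M3 S224
G01 X154.212 Y118.829 F3039
G01 X162.339 Y125.800
G01 X167.505 Y133.531
G01 X169.476 Y141.018
G01 X168.018 Y147.255
G01 X162.896 Y151.238
G0 X148.253 Y43.163
M3 S224
G01 X132.052 Y49.174 F3039
G01 X117.545 Y58.330
G01 X104.732 Y70.631
G01 X93.614 Y86.077
G01 X84.191 Y104.668
G01 X76.462 Y126.404
G0 X201.139 Y12.208
M3 S224
G01 X168.055 Y100.954 F3039
G01 X21.567 Y52.286
G01 X93.051 Y106.801
G01 X47.601 Y132.348
G01 X23.747 Y27.617
G01 X201.139 Y12.208
M5
G0 X0.000 Y0.000

1 u = 1 mm; y_m = 167.115 − y.

[1] `<path>` cubic bezier, #0000ff→engrave S224 F3039: (108.691,13.685) → (112.545,13.566) → (130.613,14.383) → (156.367,15.505) → (183.279,16.303) → (204.821,16.145) → (214.465,14.402)

[2] `<path>` regular polygon, #0000ff→engrave S224 F3039: (202.999,122.005) → (209.682,119.535) → (210.885,112.513) → (205.405,107.959) → (198.722,110.429) → (197.519,117.451) → (202.999,122.005) (closed)

[3] `<path>` cubic bezier, #0000ff→engrave S224 F3039: (143.361,113.623) → (154.212,118.829) → (162.339,125.800) → (167.505,133.531) → (169.476,141.018) → (168.018,147.255) → (162.896,151.238)

[4] `<path>` quadratic bezier, #0000ff→engrave S224 F3039: (148.253,43.163) → (132.052,49.174) → (117.545,58.330) → (104.732,70.631) → (93.614,86.077) → (84.191,104.668) → (76.462,126.404)

[5] `<path>` closed polygon, #0000ff→engrave S224 F3039: (201.139,12.208) → (168.055,100.954) → (21.567,52.286) → (93.051,106.801) → (47.601,132.348) → (23.747,27.617) → (201.139,12.208) (closed)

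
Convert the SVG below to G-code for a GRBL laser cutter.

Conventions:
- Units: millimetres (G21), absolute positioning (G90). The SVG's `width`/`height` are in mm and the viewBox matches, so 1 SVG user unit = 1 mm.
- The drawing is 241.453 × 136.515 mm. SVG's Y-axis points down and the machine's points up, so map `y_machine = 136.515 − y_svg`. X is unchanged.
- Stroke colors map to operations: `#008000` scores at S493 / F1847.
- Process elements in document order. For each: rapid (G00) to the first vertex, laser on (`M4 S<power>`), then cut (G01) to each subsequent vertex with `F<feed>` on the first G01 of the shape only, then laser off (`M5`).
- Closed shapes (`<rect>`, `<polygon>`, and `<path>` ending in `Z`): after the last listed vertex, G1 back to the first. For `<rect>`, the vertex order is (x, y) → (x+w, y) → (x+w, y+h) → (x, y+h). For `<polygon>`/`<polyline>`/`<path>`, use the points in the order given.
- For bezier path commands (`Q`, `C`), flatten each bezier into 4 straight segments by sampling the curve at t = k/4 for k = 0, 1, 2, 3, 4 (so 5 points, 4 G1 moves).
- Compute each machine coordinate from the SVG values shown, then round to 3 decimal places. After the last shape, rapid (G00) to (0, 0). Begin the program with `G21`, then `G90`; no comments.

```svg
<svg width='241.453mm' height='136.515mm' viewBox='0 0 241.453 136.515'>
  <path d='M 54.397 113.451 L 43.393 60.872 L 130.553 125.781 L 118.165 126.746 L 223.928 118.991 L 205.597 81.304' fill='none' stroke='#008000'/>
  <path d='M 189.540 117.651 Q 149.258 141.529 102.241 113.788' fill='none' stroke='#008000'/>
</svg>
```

1 u = 1 mm; y_m = 136.515 − y.

[1] `<path>` open polyline, #008000→score S493 F1847: (54.397,23.064) → (43.393,75.643) → (130.553,10.734) → (118.165,9.769) → (223.928,17.524) → (205.597,55.211)

[2] `<path>` quadratic bezier, #008000→score S493 F1847: (189.540,18.864) → (168.978,10.151) → (147.574,7.891) → (125.329,12.083) → (102.241,22.727)

G21
G90
G00 X54.397 Y23.064
M4 S493
G01 X43.393 Y75.643 F1847
G01 X130.553 Y10.734
G01 X118.165 Y9.769
G01 X223.928 Y17.524
G01 X205.597 Y55.211
M5
G00 X189.540 Y18.864
M4 S493
G01 X168.978 Y10.151 F1847
G01 X147.574 Y7.891
G01 X125.329 Y12.083
G01 X102.241 Y22.727
M5
G00 X0.000 Y0.000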